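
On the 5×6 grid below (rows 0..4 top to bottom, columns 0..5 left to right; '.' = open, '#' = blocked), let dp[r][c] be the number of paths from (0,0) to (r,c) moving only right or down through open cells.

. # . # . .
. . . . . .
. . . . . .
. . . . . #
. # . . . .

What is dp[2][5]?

r\c   0   1   2   3   4   5
  0   1   0   0   0   0   0
  1   1   1   1   1   1   1
  2   1   2   3   4   5   6
  3   1   3   6  10  15   0
  4   1   0   6  16  31  31

6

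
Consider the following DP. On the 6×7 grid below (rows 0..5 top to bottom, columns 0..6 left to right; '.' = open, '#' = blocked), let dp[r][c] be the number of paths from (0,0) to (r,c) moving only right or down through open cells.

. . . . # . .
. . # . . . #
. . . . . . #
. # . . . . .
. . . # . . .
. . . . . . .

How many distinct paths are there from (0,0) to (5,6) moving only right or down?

96

r\c   0   1   2   3   4   5   6
  0   1   1   1   1   0   0   0
  1   1   2   0   1   1   1   0
  2   1   3   3   4   5   6   0
  3   1   0   3   7  12  18  18
  4   1   1   4   0  12  30  48
  5   1   2   6   6  18  48  96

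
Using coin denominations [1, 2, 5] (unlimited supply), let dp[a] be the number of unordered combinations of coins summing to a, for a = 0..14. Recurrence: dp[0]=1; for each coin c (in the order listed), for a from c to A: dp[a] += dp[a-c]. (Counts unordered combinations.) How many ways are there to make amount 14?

16

after  coin     0     1     2     3     4     5     6     7     8     9    10    11    12    13    14
          1     1     1     1     1     1     1     1     1     1     1     1     1     1     1     1
          2     1     1     2     2     3     3     4     4     5     5     6     6     7     7     8
          5     1     1     2     2     3     4     5     6     7     8    10    11    13    14    16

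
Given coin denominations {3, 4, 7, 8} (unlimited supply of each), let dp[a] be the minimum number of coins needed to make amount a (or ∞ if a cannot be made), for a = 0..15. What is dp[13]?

3

 a  0  1  2  3  4  5  6  7  8  9 10 11 12 13 14 15
dp  0  -  -  1  1  -  2  1  1  3  2  2  2  3  2  2
(- denotes ∞ / unreachable)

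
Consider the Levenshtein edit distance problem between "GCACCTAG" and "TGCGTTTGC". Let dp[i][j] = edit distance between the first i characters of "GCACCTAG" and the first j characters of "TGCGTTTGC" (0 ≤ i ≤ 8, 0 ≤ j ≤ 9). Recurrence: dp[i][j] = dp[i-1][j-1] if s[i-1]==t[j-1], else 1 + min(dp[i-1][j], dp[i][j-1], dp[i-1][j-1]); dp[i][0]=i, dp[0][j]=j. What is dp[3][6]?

4

   ''  T  G  C  G  T  T  T  G  C
''  0  1  2  3  4  5  6  7  8  9
 G  1  1  1  2  3  4  5  6  7  8
 C  2  2  2  1  2  3  4  5  6  7
 A  3  3  3  2  2  3  4  5  6  7
 C  4  4  4  3  3  3  4  5  6  6
 C  5  5  5  4  4  4  4  5  6  6
 T  6  5  6  5  5  4  4  4  5  6
 A  7  6  6  6  6  5  5  5  5  6
 G  8  7  6  7  6  6  6  6  5  6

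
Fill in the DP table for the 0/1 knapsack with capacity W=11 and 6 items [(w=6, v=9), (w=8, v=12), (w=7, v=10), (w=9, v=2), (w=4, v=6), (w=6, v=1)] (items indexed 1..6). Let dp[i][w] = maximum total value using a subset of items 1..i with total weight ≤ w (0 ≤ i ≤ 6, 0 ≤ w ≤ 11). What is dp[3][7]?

i\w   0   1   2   3   4   5   6   7   8   9  10  11
  0   0   0   0   0   0   0   0   0   0   0   0   0
  1   0   0   0   0   0   0   9   9   9   9   9   9
  2   0   0   0   0   0   0   9   9  12  12  12  12
  3   0   0   0   0   0   0   9  10  12  12  12  12
  4   0   0   0   0   0   0   9  10  12  12  12  12
  5   0   0   0   0   6   6   9  10  12  12  15  16
  6   0   0   0   0   6   6   9  10  12  12  15  16

10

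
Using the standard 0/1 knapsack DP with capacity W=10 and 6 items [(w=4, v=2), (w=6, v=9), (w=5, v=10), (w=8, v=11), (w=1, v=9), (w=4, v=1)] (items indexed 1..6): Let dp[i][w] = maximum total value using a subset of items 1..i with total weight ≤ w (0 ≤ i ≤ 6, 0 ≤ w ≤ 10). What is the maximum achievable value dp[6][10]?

i\w   0   1   2   3   4   5   6   7   8   9  10
  0   0   0   0   0   0   0   0   0   0   0   0
  1   0   0   0   0   2   2   2   2   2   2   2
  2   0   0   0   0   2   2   9   9   9   9  11
  3   0   0   0   0   2  10  10  10  10  12  12
  4   0   0   0   0   2  10  10  10  11  12  12
  5   0   9   9   9   9  11  19  19  19  20  21
  6   0   9   9   9   9  11  19  19  19  20  21

21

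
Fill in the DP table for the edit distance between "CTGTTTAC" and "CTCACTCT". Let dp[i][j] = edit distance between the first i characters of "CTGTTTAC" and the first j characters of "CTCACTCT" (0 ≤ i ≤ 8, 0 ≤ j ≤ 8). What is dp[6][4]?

   ''  C  T  C  A  C  T  C  T
''  0  1  2  3  4  5  6  7  8
 C  1  0  1  2  3  4  5  6  7
 T  2  1  0  1  2  3  4  5  6
 G  3  2  1  1  2  3  4  5  6
 T  4  3  2  2  2  3  3  4  5
 T  5  4  3  3  3  3  3  4  4
 T  6  5  4  4  4  4  3  4  4
 A  7  6  5  5  4  5  4  4  5
 C  8  7  6  5  5  4  5  4  5

4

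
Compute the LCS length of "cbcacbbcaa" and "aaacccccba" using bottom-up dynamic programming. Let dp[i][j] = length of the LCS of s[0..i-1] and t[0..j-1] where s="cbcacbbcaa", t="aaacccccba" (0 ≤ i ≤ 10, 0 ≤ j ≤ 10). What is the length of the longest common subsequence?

5

   ''  a  a  a  c  c  c  c  c  b  a
''  0  0  0  0  0  0  0  0  0  0  0
 c  0  0  0  0  1  1  1  1  1  1  1
 b  0  0  0  0  1  1  1  1  1  2  2
 c  0  0  0  0  1  2  2  2  2  2  2
 a  0  1  1  1  1  2  2  2  2  2  3
 c  0  1  1  1  2  2  3  3  3  3  3
 b  0  1  1  1  2  2  3  3  3  4  4
 b  0  1  1  1  2  2  3  3  3  4  4
 c  0  1  1  1  2  3  3  4  4  4  4
 a  0  1  2  2  2  3  3  4  4  4  5
 a  0  1  2  3  3  3  3  4  4  4  5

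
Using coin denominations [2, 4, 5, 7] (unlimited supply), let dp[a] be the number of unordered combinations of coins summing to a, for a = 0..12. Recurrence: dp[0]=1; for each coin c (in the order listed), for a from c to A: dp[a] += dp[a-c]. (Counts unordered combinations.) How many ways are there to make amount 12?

after  coin     0     1     2     3     4     5     6     7     8     9    10    11    12
          2     1     0     1     0     1     0     1     0     1     0     1     0     1
          4     1     0     1     0     2     0     2     0     3     0     3     0     4
          5     1     0     1     0     2     1     2     1     3     2     4     2     5
          7     1     0     1     0     2     1     2     2     3     3     4     4     6

6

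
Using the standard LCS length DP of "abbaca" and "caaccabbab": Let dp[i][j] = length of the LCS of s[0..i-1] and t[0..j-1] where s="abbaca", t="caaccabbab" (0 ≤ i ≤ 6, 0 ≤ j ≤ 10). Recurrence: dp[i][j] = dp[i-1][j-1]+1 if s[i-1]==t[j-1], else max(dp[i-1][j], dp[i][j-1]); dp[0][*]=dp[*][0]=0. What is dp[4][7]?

2

   ''  c  a  a  c  c  a  b  b  a  b
''  0  0  0  0  0  0  0  0  0  0  0
 a  0  0  1  1  1  1  1  1  1  1  1
 b  0  0  1  1  1  1  1  2  2  2  2
 b  0  0  1  1  1  1  1  2  3  3  3
 a  0  0  1  2  2  2  2  2  3  4  4
 c  0  1  1  2  3  3  3  3  3  4  4
 a  0  1  2  2  3  3  4  4  4  4  4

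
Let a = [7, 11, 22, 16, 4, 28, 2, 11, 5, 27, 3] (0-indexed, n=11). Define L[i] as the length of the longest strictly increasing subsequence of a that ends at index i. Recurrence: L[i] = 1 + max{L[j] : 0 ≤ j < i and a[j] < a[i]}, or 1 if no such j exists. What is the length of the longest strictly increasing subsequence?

4

   i    0    1    2    3    4    5    6    7    8    9   10
a[i]    7   11   22   16    4   28    2   11    5   27    3
L[i]    1    2    3    3    1    4    1    2    2    4    2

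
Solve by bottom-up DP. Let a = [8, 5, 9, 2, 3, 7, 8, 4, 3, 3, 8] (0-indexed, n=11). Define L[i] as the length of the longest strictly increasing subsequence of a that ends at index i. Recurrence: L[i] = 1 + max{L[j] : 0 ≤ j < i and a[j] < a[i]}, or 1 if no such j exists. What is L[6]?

4

   i    0    1    2    3    4    5    6    7    8    9   10
a[i]    8    5    9    2    3    7    8    4    3    3    8
L[i]    1    1    2    1    2    3    4    3    2    2    4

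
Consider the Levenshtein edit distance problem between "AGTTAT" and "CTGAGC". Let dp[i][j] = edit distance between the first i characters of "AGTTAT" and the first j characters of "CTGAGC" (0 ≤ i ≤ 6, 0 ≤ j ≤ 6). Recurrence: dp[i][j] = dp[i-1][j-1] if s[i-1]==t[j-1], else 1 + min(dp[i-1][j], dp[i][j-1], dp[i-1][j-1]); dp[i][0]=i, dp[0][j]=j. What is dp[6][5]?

4

   ''  C  T  G  A  G  C
''  0  1  2  3  4  5  6
 A  1  1  2  3  3  4  5
 G  2  2  2  2  3  3  4
 T  3  3  2  3  3  4  4
 T  4  4  3  3  4  4  5
 A  5  5  4  4  3  4  5
 T  6  6  5  5  4  4  5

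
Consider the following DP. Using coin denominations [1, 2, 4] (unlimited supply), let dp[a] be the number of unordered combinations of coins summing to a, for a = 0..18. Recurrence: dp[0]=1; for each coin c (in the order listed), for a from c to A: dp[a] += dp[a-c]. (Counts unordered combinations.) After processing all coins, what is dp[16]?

25

after  coin     0     1     2     3     4     5     6     7     8     9    10    11    12    13    14    15    16    17    18
          1     1     1     1     1     1     1     1     1     1     1     1     1     1     1     1     1     1     1     1
          2     1     1     2     2     3     3     4     4     5     5     6     6     7     7     8     8     9     9    10
          4     1     1     2     2     4     4     6     6     9     9    12    12    16    16    20    20    25    25    30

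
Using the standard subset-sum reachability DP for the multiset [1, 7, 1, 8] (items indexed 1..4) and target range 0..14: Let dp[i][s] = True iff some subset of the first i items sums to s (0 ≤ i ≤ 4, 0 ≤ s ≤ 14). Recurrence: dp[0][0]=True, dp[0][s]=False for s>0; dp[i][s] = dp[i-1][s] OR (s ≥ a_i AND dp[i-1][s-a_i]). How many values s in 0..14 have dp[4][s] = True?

i\s   0   1   2   3   4   5   6   7   8   9  10  11  12  13  14
  0   T   F   F   F   F   F   F   F   F   F   F   F   F   F   F
  1   T   T   F   F   F   F   F   F   F   F   F   F   F   F   F
  2   T   T   F   F   F   F   F   T   T   F   F   F   F   F   F
  3   T   T   T   F   F   F   F   T   T   T   F   F   F   F   F
  4   T   T   T   F   F   F   F   T   T   T   T   F   F   F   F

7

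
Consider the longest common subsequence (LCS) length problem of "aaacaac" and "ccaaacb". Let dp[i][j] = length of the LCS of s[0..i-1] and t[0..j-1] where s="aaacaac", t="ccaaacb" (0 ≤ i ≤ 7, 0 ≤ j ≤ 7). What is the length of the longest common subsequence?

   ''  c  c  a  a  a  c  b
''  0  0  0  0  0  0  0  0
 a  0  0  0  1  1  1  1  1
 a  0  0  0  1  2  2  2  2
 a  0  0  0  1  2  3  3  3
 c  0  1  1  1  2  3  4  4
 a  0  1  1  2  2  3  4  4
 a  0  1  1  2  3  3  4  4
 c  0  1  2  2  3  3  4  4

4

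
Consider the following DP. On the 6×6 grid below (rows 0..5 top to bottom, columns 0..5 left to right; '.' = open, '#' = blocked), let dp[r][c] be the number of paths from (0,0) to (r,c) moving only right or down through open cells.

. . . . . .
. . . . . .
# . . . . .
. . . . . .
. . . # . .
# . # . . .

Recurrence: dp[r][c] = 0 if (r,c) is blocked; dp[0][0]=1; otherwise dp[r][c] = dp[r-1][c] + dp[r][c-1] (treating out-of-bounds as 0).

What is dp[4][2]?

r\c   0   1   2   3   4   5
  0   1   1   1   1   1   1
  1   1   2   3   4   5   6
  2   0   2   5   9  14  20
  3   0   2   7  16  30  50
  4   0   2   9   0  30  80
  5   0   2   0   0  30 110

9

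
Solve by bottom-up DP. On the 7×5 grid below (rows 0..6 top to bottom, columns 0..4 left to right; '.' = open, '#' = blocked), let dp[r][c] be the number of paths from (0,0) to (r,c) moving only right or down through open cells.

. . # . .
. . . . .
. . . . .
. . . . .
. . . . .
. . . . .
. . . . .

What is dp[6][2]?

r\c   0   1   2   3   4
  0   1   1   0   0   0
  1   1   2   2   2   2
  2   1   3   5   7   9
  3   1   4   9  16  25
  4   1   5  14  30  55
  5   1   6  20  50 105
  6   1   7  27  77 182

27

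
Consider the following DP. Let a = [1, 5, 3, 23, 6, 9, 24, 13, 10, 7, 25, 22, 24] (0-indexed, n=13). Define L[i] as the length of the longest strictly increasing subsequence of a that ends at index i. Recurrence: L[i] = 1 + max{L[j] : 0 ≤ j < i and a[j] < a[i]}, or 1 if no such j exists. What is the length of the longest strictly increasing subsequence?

   i    0    1    2    3    4    5    6    7    8    9   10   11   12
a[i]    1    5    3   23    6    9   24   13   10    7   25   22   24
L[i]    1    2    2    3    3    4    5    5    5    4    6    6    7

7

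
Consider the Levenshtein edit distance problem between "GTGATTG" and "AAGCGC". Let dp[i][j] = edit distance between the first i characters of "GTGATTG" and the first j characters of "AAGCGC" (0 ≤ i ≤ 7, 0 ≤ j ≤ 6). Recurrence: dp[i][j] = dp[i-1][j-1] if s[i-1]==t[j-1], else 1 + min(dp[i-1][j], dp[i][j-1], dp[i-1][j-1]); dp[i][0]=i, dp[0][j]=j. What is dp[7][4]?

   ''  A  A  G  C  G  C
''  0  1  2  3  4  5  6
 G  1  1  2  2  3  4  5
 T  2  2  2  3  3  4  5
 G  3  3  3  2  3  3  4
 A  4  3  3  3  3  4  4
 T  5  4  4  4  4  4  5
 T  6  5  5  5  5  5  5
 G  7  6  6  5  6  5  6

6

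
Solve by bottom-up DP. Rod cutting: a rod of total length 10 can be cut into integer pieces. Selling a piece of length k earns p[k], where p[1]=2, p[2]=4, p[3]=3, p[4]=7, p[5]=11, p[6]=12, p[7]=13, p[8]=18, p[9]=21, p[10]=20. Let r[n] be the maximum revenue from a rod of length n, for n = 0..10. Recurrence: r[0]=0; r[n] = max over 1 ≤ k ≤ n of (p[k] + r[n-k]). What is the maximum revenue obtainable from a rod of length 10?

   n    0    1    2    3    4    5    6    7    8    9   10
r[n]    0    2    4    6    8   11   13   15   18   21   23

23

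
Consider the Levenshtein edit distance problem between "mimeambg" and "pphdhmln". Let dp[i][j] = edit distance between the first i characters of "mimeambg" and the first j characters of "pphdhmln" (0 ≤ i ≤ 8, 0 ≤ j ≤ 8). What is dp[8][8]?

7

   ''  p  p  h  d  h  m  l  n
''  0  1  2  3  4  5  6  7  8
 m  1  1  2  3  4  5  5  6  7
 i  2  2  2  3  4  5  6  6  7
 m  3  3  3  3  4  5  5  6  7
 e  4  4  4  4  4  5  6  6  7
 a  5  5  5  5  5  5  6  7  7
 m  6  6  6  6  6  6  5  6  7
 b  7  7  7  7  7  7  6  6  7
 g  8  8  8  8  8  8  7  7  7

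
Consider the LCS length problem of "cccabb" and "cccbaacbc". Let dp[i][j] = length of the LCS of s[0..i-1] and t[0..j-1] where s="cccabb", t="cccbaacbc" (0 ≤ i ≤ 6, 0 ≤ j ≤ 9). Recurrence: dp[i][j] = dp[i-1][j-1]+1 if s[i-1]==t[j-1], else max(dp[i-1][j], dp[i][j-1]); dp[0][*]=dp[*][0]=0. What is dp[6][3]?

   ''  c  c  c  b  a  a  c  b  c
''  0  0  0  0  0  0  0  0  0  0
 c  0  1  1  1  1  1  1  1  1  1
 c  0  1  2  2  2  2  2  2  2  2
 c  0  1  2  3  3  3  3  3  3  3
 a  0  1  2  3  3  4  4  4  4  4
 b  0  1  2  3  4  4  4  4  5  5
 b  0  1  2  3  4  4  4  4  5  5

3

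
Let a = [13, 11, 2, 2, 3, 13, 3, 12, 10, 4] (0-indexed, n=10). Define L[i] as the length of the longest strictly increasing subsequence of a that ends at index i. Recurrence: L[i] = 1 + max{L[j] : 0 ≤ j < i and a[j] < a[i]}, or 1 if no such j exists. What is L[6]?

   i    0    1    2    3    4    5    6    7    8    9
a[i]   13   11    2    2    3   13    3   12   10    4
L[i]    1    1    1    1    2    3    2    3    3    3

2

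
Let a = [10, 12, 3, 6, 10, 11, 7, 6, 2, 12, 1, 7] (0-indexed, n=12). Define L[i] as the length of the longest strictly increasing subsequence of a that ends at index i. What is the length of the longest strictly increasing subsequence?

5

   i    0    1    2    3    4    5    6    7    8    9   10   11
a[i]   10   12    3    6   10   11    7    6    2   12    1    7
L[i]    1    2    1    2    3    4    3    2    1    5    1    3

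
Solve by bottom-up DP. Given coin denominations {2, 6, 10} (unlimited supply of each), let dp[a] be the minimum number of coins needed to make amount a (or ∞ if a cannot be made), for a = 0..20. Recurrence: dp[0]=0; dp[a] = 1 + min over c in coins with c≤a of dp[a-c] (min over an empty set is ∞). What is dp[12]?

2

 a  0  1  2  3  4  5  6  7  8  9 10 11 12 13 14 15 16 17 18 19 20
dp  0  -  1  -  2  -  1  -  2  -  1  -  2  -  3  -  2  -  3  -  2
(- denotes ∞ / unreachable)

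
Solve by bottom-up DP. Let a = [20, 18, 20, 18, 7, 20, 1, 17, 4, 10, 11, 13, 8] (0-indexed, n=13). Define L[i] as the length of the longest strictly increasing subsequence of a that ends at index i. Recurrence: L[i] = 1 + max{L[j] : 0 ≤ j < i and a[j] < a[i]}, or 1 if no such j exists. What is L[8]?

2

   i    0    1    2    3    4    5    6    7    8    9   10   11   12
a[i]   20   18   20   18    7   20    1   17    4   10   11   13    8
L[i]    1    1    2    1    1    2    1    2    2    3    4    5    3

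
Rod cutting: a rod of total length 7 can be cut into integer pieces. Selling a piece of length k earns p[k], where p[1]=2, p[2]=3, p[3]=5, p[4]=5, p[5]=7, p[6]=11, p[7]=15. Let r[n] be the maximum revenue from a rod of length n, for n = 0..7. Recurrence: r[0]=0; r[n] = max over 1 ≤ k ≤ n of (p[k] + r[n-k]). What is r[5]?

10

   n    0    1    2    3    4    5    6    7
r[n]    0    2    4    6    8   10   12   15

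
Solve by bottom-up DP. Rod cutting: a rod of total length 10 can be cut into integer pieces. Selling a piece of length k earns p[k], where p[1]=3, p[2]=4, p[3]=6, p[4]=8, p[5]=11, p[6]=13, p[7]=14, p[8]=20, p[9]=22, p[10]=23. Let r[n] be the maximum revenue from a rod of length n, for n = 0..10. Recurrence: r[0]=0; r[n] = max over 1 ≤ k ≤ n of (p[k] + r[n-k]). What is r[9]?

27

   n    0    1    2    3    4    5    6    7    8    9   10
r[n]    0    3    6    9   12   15   18   21   24   27   30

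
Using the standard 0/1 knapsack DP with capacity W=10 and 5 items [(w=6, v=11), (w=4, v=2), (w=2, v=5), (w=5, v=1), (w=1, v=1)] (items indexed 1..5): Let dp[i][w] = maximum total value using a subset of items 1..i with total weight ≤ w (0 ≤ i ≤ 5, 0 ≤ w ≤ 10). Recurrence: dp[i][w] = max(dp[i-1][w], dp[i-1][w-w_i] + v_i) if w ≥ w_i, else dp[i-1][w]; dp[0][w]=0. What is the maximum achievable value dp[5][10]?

i\w   0   1   2   3   4   5   6   7   8   9  10
  0   0   0   0   0   0   0   0   0   0   0   0
  1   0   0   0   0   0   0  11  11  11  11  11
  2   0   0   0   0   2   2  11  11  11  11  13
  3   0   0   5   5   5   5  11  11  16  16  16
  4   0   0   5   5   5   5  11  11  16  16  16
  5   0   1   5   6   6   6  11  12  16  17  17

17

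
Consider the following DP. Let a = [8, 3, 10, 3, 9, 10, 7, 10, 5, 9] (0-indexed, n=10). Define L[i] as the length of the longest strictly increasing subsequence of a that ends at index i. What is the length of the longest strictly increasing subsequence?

3

   i    0    1    2    3    4    5    6    7    8    9
a[i]    8    3   10    3    9   10    7   10    5    9
L[i]    1    1    2    1    2    3    2    3    2    3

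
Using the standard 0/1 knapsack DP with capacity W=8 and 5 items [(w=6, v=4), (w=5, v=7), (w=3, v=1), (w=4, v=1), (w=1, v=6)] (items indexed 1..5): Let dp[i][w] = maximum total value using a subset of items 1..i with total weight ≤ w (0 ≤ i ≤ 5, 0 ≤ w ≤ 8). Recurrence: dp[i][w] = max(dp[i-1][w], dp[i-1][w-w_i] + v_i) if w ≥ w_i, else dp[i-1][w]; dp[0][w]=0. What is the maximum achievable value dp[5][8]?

13

i\w   0   1   2   3   4   5   6   7   8
  0   0   0   0   0   0   0   0   0   0
  1   0   0   0   0   0   0   4   4   4
  2   0   0   0   0   0   7   7   7   7
  3   0   0   0   1   1   7   7   7   8
  4   0   0   0   1   1   7   7   7   8
  5   0   6   6   6   7   7  13  13  13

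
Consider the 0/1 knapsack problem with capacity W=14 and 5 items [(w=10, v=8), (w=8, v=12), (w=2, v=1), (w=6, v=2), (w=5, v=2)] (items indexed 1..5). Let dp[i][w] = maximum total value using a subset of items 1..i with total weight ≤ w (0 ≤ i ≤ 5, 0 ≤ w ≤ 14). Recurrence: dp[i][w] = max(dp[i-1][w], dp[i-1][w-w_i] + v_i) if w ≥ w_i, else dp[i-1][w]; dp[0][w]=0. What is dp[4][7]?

i\w   0   1   2   3   4   5   6   7   8   9  10  11  12  13  14
  0   0   0   0   0   0   0   0   0   0   0   0   0   0   0   0
  1   0   0   0   0   0   0   0   0   0   0   8   8   8   8   8
  2   0   0   0   0   0   0   0   0  12  12  12  12  12  12  12
  3   0   0   1   1   1   1   1   1  12  12  13  13  13  13  13
  4   0   0   1   1   1   1   2   2  12  12  13  13  13  13  14
  5   0   0   1   1   1   2   2   3  12  12  13  13  13  14  14

2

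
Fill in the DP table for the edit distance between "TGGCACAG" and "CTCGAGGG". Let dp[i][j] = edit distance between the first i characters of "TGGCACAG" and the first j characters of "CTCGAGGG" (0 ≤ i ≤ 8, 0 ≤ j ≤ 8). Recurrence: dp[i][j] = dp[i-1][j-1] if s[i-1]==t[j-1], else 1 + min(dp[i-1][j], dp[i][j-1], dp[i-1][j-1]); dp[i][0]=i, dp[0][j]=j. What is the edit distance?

5

   ''  C  T  C  G  A  G  G  G
''  0  1  2  3  4  5  6  7  8
 T  1  1  1  2  3  4  5  6  7
 G  2  2  2  2  2  3  4  5  6
 G  3  3  3  3  2  3  3  4  5
 C  4  3  4  3  3  3  4  4  5
 A  5  4  4  4  4  3  4  5  5
 C  6  5  5  4  5  4  4  5  6
 A  7  6  6  5  5  5  5  5  6
 G  8  7  7  6  5  6  5  5  5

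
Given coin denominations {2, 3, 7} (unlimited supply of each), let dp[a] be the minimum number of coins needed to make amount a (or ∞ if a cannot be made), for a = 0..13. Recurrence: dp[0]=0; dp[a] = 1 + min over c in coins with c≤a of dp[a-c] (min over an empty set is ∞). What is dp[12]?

3

 a  0  1  2  3  4  5  6  7  8  9 10 11 12 13
dp  0  -  1  1  2  2  2  1  3  2  2  3  3  3
(- denotes ∞ / unreachable)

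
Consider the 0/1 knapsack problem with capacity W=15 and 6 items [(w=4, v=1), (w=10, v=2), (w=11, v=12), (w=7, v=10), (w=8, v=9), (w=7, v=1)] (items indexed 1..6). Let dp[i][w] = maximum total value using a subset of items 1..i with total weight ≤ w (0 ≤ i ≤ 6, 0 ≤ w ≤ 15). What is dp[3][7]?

1

i\w   0   1   2   3   4   5   6   7   8   9  10  11  12  13  14  15
  0   0   0   0   0   0   0   0   0   0   0   0   0   0   0   0   0
  1   0   0   0   0   1   1   1   1   1   1   1   1   1   1   1   1
  2   0   0   0   0   1   1   1   1   1   1   2   2   2   2   3   3
  3   0   0   0   0   1   1   1   1   1   1   2  12  12  12  12  13
  4   0   0   0   0   1   1   1  10  10  10  10  12  12  12  12  13
  5   0   0   0   0   1   1   1  10  10  10  10  12  12  12  12  19
  6   0   0   0   0   1   1   1  10  10  10  10  12  12  12  12  19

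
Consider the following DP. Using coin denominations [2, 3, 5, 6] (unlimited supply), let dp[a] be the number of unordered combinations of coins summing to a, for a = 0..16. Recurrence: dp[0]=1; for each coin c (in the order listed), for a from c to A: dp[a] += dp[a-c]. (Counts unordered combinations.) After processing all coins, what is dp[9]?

after  coin     0     1     2     3     4     5     6     7     8     9    10    11    12    13    14    15    16
          2     1     0     1     0     1     0     1     0     1     0     1     0     1     0     1     0     1
          3     1     0     1     1     1     1     2     1     2     2     2     2     3     2     3     3     3
          5     1     0     1     1     1     2     2     2     3     3     4     4     5     5     6     7     7
          6     1     0     1     1     1     2     3     2     4     4     5     6     8     7    10    11    12

4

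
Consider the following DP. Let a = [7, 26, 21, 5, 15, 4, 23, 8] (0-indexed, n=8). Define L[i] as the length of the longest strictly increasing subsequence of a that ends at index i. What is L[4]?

   i    0    1    2    3    4    5    6    7
a[i]    7   26   21    5   15    4   23    8
L[i]    1    2    2    1    2    1    3    2

2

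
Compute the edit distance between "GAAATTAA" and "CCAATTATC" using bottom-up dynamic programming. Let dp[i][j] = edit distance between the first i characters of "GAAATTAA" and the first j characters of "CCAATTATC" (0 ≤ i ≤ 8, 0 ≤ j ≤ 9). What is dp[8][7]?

3

   ''  C  C  A  A  T  T  A  T  C
''  0  1  2  3  4  5  6  7  8  9
 G  1  1  2  3  4  5  6  7  8  9
 A  2  2  2  2  3  4  5  6  7  8
 A  3  3  3  2  2  3  4  5  6  7
 A  4  4  4  3  2  3  4  4  5  6
 T  5  5  5  4  3  2  3  4  4  5
 T  6  6  6  5  4  3  2  3  4  5
 A  7  7  7  6  5  4  3  2  3  4
 A  8  8  8  7  6  5  4  3  3  4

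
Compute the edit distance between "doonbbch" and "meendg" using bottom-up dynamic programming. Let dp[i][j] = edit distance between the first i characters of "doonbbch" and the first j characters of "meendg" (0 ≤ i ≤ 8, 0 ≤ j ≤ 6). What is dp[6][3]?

6

   ''  m  e  e  n  d  g
''  0  1  2  3  4  5  6
 d  1  1  2  3  4  4  5
 o  2  2  2  3  4  5  5
 o  3  3  3  3  4  5  6
 n  4  4  4  4  3  4  5
 b  5  5  5  5  4  4  5
 b  6  6  6  6  5  5  5
 c  7  7  7  7  6  6  6
 h  8  8  8  8  7  7  7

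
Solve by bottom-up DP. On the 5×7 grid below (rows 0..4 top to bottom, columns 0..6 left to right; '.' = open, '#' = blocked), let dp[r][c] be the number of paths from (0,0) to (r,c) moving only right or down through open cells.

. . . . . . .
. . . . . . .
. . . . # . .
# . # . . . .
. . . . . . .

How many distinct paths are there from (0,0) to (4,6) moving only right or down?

r\c   0   1   2   3   4   5   6
  0   1   1   1   1   1   1   1
  1   1   2   3   4   5   6   7
  2   1   3   6  10   0   6  13
  3   0   3   0  10  10  16  29
  4   0   3   3  13  23  39  68

68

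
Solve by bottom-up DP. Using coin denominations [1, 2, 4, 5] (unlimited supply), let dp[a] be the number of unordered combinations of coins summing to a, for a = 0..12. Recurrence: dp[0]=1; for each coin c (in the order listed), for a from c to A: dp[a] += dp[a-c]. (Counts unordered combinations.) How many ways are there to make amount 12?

after  coin     0     1     2     3     4     5     6     7     8     9    10    11    12
          1     1     1     1     1     1     1     1     1     1     1     1     1     1
          2     1     1     2     2     3     3     4     4     5     5     6     6     7
          4     1     1     2     2     4     4     6     6     9     9    12    12    16
          5     1     1     2     2     4     5     7     8    11    13    17    19    24

24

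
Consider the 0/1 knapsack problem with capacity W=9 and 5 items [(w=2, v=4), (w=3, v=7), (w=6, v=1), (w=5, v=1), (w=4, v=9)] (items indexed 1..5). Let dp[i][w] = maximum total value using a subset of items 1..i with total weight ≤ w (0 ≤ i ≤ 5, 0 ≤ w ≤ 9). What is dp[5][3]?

i\w   0   1   2   3   4   5   6   7   8   9
  0   0   0   0   0   0   0   0   0   0   0
  1   0   0   4   4   4   4   4   4   4   4
  2   0   0   4   7   7  11  11  11  11  11
  3   0   0   4   7   7  11  11  11  11  11
  4   0   0   4   7   7  11  11  11  11  11
  5   0   0   4   7   9  11  13  16  16  20

7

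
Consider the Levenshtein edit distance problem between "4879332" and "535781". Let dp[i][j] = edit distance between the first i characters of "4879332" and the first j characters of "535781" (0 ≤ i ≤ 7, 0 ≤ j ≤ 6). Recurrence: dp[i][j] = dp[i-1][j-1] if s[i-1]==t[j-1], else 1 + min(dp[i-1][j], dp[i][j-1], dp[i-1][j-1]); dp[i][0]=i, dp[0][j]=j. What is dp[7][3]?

   ''  5  3  5  7  8  1
''  0  1  2  3  4  5  6
 4  1  1  2  3  4  5  6
 8  2  2  2  3  4  4  5
 7  3  3  3  3  3  4  5
 9  4  4  4  4  4  4  5
 3  5  5  4  5  5  5  5
 3  6  6  5  5  6  6  6
 2  7  7  6  6  6  7  7

6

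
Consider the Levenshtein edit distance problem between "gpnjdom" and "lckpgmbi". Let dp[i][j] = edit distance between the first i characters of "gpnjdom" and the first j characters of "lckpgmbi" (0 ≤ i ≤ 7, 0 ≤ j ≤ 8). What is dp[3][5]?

   ''  l  c  k  p  g  m  b  i
''  0  1  2  3  4  5  6  7  8
 g  1  1  2  3  4  4  5  6  7
 p  2  2  2  3  3  4  5  6  7
 n  3  3  3  3  4  4  5  6  7
 j  4  4  4  4  4  5  5  6  7
 d  5  5  5  5  5  5  6  6  7
 o  6  6  6  6  6  6  6  7  7
 m  7  7  7  7  7  7  6  7  8

4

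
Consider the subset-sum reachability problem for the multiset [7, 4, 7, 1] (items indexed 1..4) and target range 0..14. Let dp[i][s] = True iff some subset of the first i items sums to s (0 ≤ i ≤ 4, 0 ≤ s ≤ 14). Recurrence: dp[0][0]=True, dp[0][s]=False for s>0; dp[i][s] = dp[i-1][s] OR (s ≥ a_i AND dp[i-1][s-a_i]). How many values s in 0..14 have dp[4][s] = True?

i\s   0   1   2   3   4   5   6   7   8   9  10  11  12  13  14
  0   T   F   F   F   F   F   F   F   F   F   F   F   F   F   F
  1   T   F   F   F   F   F   F   T   F   F   F   F   F   F   F
  2   T   F   F   F   T   F   F   T   F   F   F   T   F   F   F
  3   T   F   F   F   T   F   F   T   F   F   F   T   F   F   T
  4   T   T   F   F   T   T   F   T   T   F   F   T   T   F   T

9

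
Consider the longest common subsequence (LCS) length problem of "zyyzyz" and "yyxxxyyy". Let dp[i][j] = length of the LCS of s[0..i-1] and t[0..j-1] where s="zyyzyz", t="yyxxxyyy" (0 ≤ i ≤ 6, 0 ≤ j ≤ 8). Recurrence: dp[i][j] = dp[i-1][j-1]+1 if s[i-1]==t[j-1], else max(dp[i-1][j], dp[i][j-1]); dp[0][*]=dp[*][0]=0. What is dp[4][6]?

   ''  y  y  x  x  x  y  y  y
''  0  0  0  0  0  0  0  0  0
 z  0  0  0  0  0  0  0  0  0
 y  0  1  1  1  1  1  1  1  1
 y  0  1  2  2  2  2  2  2  2
 z  0  1  2  2  2  2  2  2  2
 y  0  1  2  2  2  2  3  3  3
 z  0  1  2  2  2  2  3  3  3

2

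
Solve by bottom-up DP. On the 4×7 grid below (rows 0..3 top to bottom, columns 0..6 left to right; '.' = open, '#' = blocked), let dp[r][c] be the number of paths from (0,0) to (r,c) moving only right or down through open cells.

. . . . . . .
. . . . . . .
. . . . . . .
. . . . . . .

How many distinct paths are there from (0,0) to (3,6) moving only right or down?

r\c   0   1   2   3   4   5   6
  0   1   1   1   1   1   1   1
  1   1   2   3   4   5   6   7
  2   1   3   6  10  15  21  28
  3   1   4  10  20  35  56  84

84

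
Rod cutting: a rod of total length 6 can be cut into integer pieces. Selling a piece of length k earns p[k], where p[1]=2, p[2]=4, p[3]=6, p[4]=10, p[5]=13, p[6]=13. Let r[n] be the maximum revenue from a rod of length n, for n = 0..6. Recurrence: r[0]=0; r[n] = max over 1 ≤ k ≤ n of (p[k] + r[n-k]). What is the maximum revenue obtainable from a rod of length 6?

15

   n    0    1    2    3    4    5    6
r[n]    0    2    4    6   10   13   15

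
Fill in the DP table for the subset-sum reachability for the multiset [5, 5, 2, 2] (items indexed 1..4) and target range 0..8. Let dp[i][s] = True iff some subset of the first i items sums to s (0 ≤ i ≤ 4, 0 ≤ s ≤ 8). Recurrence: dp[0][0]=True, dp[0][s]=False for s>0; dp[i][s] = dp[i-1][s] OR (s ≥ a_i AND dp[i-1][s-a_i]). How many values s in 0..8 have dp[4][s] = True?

i\s   0   1   2   3   4   5   6   7   8
  0   T   F   F   F   F   F   F   F   F
  1   T   F   F   F   F   T   F   F   F
  2   T   F   F   F   F   T   F   F   F
  3   T   F   T   F   F   T   F   T   F
  4   T   F   T   F   T   T   F   T   F

5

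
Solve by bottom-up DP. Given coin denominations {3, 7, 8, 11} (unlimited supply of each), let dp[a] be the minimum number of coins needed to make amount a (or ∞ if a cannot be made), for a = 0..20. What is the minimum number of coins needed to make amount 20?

4

 a  0  1  2  3  4  5  6  7  8  9 10 11 12 13 14 15 16 17 18 19 20
dp  0  -  -  1  -  -  2  1  1  3  2  1  4  3  2  2  2  3  2  2  4
(- denotes ∞ / unreachable)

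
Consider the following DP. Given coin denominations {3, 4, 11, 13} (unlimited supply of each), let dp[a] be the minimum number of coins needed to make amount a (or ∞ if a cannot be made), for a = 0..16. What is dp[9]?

 a  0  1  2  3  4  5  6  7  8  9 10 11 12 13 14 15 16
dp  0  -  -  1  1  -  2  2  2  3  3  1  3  1  2  2  2
(- denotes ∞ / unreachable)

3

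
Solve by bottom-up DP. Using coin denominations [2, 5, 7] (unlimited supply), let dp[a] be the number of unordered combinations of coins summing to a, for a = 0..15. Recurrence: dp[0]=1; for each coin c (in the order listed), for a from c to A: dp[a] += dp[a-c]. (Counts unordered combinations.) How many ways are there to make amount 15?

after  coin     0     1     2     3     4     5     6     7     8     9    10    11    12    13    14    15
          2     1     0     1     0     1     0     1     0     1     0     1     0     1     0     1     0
          5     1     0     1     0     1     1     1     1     1     1     2     1     2     1     2     2
          7     1     0     1     0     1     1     1     2     1     2     2     2     3     2     4     3

3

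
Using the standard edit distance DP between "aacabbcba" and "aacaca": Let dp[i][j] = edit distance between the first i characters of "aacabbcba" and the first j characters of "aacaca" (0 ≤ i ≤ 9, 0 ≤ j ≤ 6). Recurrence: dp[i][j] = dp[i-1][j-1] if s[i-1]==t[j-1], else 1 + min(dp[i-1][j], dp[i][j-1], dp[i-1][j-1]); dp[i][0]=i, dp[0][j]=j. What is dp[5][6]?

2

   ''  a  a  c  a  c  a
''  0  1  2  3  4  5  6
 a  1  0  1  2  3  4  5
 a  2  1  0  1  2  3  4
 c  3  2  1  0  1  2  3
 a  4  3  2  1  0  1  2
 b  5  4  3  2  1  1  2
 b  6  5  4  3  2  2  2
 c  7  6  5  4  3  2  3
 b  8  7  6  5  4  3  3
 a  9  8  7  6  5  4  3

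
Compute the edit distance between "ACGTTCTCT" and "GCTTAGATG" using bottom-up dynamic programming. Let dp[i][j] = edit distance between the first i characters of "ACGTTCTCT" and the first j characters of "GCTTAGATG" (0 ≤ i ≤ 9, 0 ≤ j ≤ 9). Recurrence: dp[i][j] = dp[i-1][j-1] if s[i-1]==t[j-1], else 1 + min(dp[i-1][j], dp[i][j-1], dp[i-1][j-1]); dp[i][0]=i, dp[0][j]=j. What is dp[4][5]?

3

   ''  G  C  T  T  A  G  A  T  G
''  0  1  2  3  4  5  6  7  8  9
 A  1  1  2  3  4  4  5  6  7  8
 C  2  2  1  2  3  4  5  6  7  8
 G  3  2  2  2  3  4  4  5  6  7
 T  4  3  3  2  2  3  4  5  5  6
 T  5  4  4  3  2  3  4  5  5  6
 C  6  5  4  4  3  3  4  5  6  6
 T  7  6  5  4  4  4  4  5  5  6
 C  8  7  6  5  5  5  5  5  6  6
 T  9  8  7  6  5  6  6  6  5  6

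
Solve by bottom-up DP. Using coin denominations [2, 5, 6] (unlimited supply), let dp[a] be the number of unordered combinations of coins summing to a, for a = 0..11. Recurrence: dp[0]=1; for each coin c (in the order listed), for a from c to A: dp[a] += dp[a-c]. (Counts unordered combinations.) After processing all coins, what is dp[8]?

after  coin     0     1     2     3     4     5     6     7     8     9    10    11
          2     1     0     1     0     1     0     1     0     1     0     1     0
          5     1     0     1     0     1     1     1     1     1     1     2     1
          6     1     0     1     0     1     1     2     1     2     1     3     2

2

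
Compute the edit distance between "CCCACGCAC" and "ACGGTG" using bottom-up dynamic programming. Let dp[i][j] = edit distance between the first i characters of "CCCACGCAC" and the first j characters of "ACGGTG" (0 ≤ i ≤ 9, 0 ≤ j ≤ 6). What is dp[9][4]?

6

   ''  A  C  G  G  T  G
''  0  1  2  3  4  5  6
 C  1  1  1  2  3  4  5
 C  2  2  1  2  3  4  5
 C  3  3  2  2  3  4  5
 A  4  3  3  3  3  4  5
 C  5  4  3  4  4  4  5
 G  6  5  4  3  4  5  4
 C  7  6  5  4  4  5  5
 A  8  7  6  5  5  5  6
 C  9  8  7  6  6  6  6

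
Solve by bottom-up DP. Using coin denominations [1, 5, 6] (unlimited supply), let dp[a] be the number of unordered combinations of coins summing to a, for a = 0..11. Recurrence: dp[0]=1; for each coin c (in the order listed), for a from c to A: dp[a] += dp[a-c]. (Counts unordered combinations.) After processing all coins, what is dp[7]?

3

after  coin     0     1     2     3     4     5     6     7     8     9    10    11
          1     1     1     1     1     1     1     1     1     1     1     1     1
          5     1     1     1     1     1     2     2     2     2     2     3     3
          6     1     1     1     1     1     2     3     3     3     3     4     5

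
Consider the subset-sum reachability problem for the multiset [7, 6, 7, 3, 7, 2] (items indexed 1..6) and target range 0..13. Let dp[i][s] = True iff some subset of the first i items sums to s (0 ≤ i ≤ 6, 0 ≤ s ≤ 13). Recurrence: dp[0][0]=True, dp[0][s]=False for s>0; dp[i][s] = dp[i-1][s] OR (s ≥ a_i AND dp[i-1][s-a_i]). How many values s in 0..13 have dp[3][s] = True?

i\s   0   1   2   3   4   5   6   7   8   9  10  11  12  13
  0   T   F   F   F   F   F   F   F   F   F   F   F   F   F
  1   T   F   F   F   F   F   F   T   F   F   F   F   F   F
  2   T   F   F   F   F   F   T   T   F   F   F   F   F   T
  3   T   F   F   F   F   F   T   T   F   F   F   F   F   T
  4   T   F   F   T   F   F   T   T   F   T   T   F   F   T
  5   T   F   F   T   F   F   T   T   F   T   T   F   F   T
  6   T   F   T   T   F   T   T   T   T   T   T   T   T   T

4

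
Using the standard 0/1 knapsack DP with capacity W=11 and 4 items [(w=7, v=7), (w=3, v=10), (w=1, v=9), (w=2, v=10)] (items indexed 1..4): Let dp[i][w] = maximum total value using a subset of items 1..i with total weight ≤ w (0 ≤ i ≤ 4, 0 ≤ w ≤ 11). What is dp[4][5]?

i\w   0   1   2   3   4   5   6   7   8   9  10  11
  0   0   0   0   0   0   0   0   0   0   0   0   0
  1   0   0   0   0   0   0   0   7   7   7   7   7
  2   0   0   0  10  10  10  10  10  10  10  17  17
  3   0   9   9  10  19  19  19  19  19  19  19  26
  4   0   9  10  19  19  20  29  29  29  29  29  29

20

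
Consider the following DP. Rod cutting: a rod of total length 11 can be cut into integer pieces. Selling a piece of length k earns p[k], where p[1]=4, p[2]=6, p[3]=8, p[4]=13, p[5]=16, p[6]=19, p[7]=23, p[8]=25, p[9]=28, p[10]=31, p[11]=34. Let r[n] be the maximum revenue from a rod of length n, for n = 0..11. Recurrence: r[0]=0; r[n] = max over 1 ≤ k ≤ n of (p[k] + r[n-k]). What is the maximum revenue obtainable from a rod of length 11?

   n    0    1    2    3    4    5    6    7    8    9   10   11
r[n]    0    4    8   12   16   20   24   28   32   36   40   44

44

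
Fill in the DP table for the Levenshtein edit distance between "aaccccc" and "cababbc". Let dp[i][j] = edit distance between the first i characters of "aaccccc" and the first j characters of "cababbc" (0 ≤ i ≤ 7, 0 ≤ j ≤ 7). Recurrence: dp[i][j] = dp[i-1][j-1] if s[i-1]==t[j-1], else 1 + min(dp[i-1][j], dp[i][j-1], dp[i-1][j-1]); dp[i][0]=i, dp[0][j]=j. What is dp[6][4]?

5

   ''  c  a  b  a  b  b  c
''  0  1  2  3  4  5  6  7
 a  1  1  1  2  3  4  5  6
 a  2  2  1  2  2  3  4  5
 c  3  2  2  2  3  3  4  4
 c  4  3  3  3  3  4  4  4
 c  5  4  4  4  4  4  5  4
 c  6  5  5  5  5  5  5  5
 c  7  6  6  6  6  6  6  5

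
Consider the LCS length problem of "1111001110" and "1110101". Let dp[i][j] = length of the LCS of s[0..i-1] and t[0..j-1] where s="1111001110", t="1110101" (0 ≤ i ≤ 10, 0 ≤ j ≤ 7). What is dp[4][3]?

   ''  1  1  1  0  1  0  1
''  0  0  0  0  0  0  0  0
 1  0  1  1  1  1  1  1  1
 1  0  1  2  2  2  2  2  2
 1  0  1  2  3  3  3  3  3
 1  0  1  2  3  3  4  4  4
 0  0  1  2  3  4  4  5  5
 0  0  1  2  3  4  4  5  5
 1  0  1  2  3  4  5  5  6
 1  0  1  2  3  4  5  5  6
 1  0  1  2  3  4  5  5  6
 0  0  1  2  3  4  5  6  6

3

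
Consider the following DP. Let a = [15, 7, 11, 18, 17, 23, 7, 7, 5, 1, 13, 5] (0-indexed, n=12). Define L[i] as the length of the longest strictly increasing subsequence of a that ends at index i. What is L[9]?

1

   i    0    1    2    3    4    5    6    7    8    9   10   11
a[i]   15    7   11   18   17   23    7    7    5    1   13    5
L[i]    1    1    2    3    3    4    1    1    1    1    3    2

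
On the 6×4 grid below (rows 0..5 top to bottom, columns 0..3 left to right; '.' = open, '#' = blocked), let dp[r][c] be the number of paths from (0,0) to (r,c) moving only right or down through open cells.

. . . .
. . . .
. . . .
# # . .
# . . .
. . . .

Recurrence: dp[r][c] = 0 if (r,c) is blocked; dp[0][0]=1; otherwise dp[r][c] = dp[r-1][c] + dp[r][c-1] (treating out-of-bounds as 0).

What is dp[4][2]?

6

r\c   0   1   2   3
  0   1   1   1   1
  1   1   2   3   4
  2   1   3   6  10
  3   0   0   6  16
  4   0   0   6  22
  5   0   0   6  28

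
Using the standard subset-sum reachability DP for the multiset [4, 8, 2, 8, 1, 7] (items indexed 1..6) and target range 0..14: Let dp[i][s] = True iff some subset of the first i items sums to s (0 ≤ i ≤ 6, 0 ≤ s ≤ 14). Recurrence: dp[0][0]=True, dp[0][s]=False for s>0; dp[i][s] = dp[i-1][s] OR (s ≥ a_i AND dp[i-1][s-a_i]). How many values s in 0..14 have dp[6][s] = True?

15

i\s   0   1   2   3   4   5   6   7   8   9  10  11  12  13  14
  0   T   F   F   F   F   F   F   F   F   F   F   F   F   F   F
  1   T   F   F   F   T   F   F   F   F   F   F   F   F   F   F
  2   T   F   F   F   T   F   F   F   T   F   F   F   T   F   F
  3   T   F   T   F   T   F   T   F   T   F   T   F   T   F   T
  4   T   F   T   F   T   F   T   F   T   F   T   F   T   F   T
  5   T   T   T   T   T   T   T   T   T   T   T   T   T   T   T
  6   T   T   T   T   T   T   T   T   T   T   T   T   T   T   T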